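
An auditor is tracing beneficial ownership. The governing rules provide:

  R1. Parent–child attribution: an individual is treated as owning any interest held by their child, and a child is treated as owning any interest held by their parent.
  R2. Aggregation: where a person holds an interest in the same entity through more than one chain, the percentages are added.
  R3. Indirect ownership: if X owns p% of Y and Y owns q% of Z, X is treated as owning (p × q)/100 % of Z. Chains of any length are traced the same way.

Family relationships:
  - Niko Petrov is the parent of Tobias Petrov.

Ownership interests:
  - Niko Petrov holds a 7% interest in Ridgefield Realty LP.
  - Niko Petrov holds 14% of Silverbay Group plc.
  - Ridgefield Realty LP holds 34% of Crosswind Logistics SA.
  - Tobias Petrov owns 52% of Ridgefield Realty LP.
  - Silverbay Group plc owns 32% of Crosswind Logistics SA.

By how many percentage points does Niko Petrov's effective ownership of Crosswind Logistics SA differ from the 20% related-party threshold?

4.54

By parent–child attribution (R1), Niko Petrov is treated as also owning Tobias Petrov's interest in Ridgefield Realty LP, giving 7% + 52% = 59%.
Chain via Silverbay Group plc (R3): 14% × 32% = 4.48% of Crosswind Logistics SA.
Chain via Ridgefield Realty LP (R3): 59% × 34% = 20.06% of Crosswind Logistics SA.
Aggregating (R2): 4.48% + 20.06% = 24.54%.
24.54% exceeds the 20% threshold by 4.54 percentage points.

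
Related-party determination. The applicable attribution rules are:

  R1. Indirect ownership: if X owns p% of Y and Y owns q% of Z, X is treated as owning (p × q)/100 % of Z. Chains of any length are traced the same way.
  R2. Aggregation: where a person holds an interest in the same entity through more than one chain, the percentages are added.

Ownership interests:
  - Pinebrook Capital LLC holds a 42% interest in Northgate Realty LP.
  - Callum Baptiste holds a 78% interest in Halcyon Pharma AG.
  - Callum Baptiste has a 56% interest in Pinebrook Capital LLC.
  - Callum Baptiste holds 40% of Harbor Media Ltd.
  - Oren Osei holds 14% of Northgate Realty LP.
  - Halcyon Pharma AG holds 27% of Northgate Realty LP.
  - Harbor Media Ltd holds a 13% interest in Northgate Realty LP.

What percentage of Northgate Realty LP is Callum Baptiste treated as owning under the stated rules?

Chain via Harbor Media Ltd (R1): 40% × 13% = 5.2% of Northgate Realty LP.
Chain via Pinebrook Capital LLC (R1): 56% × 42% = 23.52% of Northgate Realty LP.
Chain via Halcyon Pharma AG (R1): 78% × 27% = 21.06% of Northgate Realty LP.
Aggregating (R2): 5.2% + 23.52% + 21.06% = 49.78%.

49.78%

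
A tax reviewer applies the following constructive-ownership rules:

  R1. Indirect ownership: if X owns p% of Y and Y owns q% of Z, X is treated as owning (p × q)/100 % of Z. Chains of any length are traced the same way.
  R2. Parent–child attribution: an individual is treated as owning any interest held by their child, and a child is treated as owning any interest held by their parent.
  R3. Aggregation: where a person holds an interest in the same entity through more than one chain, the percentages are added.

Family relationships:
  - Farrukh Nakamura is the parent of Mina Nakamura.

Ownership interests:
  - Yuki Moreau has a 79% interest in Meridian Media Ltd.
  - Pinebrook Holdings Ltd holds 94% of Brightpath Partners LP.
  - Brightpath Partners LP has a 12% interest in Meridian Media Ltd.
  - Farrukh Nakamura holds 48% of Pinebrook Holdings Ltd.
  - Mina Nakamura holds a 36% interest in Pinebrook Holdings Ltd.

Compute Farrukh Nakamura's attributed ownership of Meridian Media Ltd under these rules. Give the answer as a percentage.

By parent–child attribution (R2), Farrukh Nakamura is treated as also owning Mina Nakamura's interest in Pinebrook Holdings Ltd, giving 48% + 36% = 84%.
Chain via Pinebrook Holdings Ltd → Brightpath Partners LP (R1): 84% × 94% × 12% = 9.4752% of Meridian Media Ltd.

9.4752%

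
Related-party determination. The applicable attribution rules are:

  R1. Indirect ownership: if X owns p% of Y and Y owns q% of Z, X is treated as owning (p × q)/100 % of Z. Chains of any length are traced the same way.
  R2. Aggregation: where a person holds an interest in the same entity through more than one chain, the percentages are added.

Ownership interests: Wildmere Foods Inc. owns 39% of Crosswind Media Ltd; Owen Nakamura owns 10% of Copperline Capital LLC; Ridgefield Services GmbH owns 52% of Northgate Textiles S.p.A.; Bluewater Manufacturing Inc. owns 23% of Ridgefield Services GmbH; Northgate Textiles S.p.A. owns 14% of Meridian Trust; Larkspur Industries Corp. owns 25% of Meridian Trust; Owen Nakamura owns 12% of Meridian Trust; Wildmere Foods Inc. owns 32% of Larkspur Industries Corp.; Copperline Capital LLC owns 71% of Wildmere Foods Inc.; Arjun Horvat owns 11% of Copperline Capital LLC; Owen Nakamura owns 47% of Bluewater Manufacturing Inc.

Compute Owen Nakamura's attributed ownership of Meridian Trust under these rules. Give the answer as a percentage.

13.354968%

Chain via Bluewater Manufacturing Inc. → Ridgefield Services GmbH → Northgate Textiles S.p.A. (R1): 47% × 23% × 52% × 14% = 0.786968% of Meridian Trust.
Chain via Copperline Capital LLC → Wildmere Foods Inc. → Larkspur Industries Corp. (R1): 10% × 71% × 32% × 25% = 0.568% of Meridian Trust.
Direct interest in Meridian Trust: 12%.
Aggregating (R2): 0.786968% + 0.568% + 12% = 13.354968%.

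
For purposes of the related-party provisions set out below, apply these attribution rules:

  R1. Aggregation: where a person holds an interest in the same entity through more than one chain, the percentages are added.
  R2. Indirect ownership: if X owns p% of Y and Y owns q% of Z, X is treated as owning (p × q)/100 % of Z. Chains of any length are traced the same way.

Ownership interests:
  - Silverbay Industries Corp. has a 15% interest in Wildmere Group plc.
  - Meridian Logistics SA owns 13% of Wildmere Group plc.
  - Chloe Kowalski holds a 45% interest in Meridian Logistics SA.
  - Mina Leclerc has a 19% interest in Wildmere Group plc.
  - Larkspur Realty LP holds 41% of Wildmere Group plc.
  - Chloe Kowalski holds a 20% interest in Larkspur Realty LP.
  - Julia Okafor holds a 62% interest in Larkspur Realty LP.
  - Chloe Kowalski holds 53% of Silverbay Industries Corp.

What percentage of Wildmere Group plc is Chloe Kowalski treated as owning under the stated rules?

22%

Chain via Meridian Logistics SA (R2): 45% × 13% = 5.85% of Wildmere Group plc.
Chain via Silverbay Industries Corp. (R2): 53% × 15% = 7.95% of Wildmere Group plc.
Chain via Larkspur Realty LP (R2): 20% × 41% = 8.2% of Wildmere Group plc.
Aggregating (R1): 5.85% + 7.95% + 8.2% = 22%.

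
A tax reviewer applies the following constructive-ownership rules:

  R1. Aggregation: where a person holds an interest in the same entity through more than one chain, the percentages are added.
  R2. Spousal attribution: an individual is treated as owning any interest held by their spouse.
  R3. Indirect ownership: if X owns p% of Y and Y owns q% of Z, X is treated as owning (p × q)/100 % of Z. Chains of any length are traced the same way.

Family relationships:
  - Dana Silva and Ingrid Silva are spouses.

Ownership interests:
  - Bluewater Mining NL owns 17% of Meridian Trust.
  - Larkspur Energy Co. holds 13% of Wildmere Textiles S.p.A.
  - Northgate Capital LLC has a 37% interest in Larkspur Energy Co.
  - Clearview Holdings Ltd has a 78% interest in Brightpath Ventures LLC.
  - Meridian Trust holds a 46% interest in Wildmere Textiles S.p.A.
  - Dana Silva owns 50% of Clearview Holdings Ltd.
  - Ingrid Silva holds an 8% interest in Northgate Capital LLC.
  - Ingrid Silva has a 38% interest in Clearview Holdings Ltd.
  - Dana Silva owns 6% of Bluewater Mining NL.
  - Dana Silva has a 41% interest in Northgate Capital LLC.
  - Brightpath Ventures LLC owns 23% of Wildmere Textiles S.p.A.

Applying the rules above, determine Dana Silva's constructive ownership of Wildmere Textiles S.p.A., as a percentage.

18.6133%

By spousal attribution (R2), Dana Silva is treated as also owning Ingrid Silva's interest in Clearview Holdings Ltd, giving 50% + 38% = 88%.
By spousal attribution (R2), Dana Silva is treated as also owning Ingrid Silva's interest in Northgate Capital LLC, giving 41% + 8% = 49%.
Chain via Clearview Holdings Ltd → Brightpath Ventures LLC (R3): 88% × 78% × 23% = 15.7872% of Wildmere Textiles S.p.A.
Chain via Bluewater Mining NL → Meridian Trust (R3): 6% × 17% × 46% = 0.4692% of Wildmere Textiles S.p.A.
Chain via Northgate Capital LLC → Larkspur Energy Co. (R3): 49% × 37% × 13% = 2.3569% of Wildmere Textiles S.p.A.
Aggregating (R1): 15.7872% + 0.4692% + 2.3569% = 18.6133%.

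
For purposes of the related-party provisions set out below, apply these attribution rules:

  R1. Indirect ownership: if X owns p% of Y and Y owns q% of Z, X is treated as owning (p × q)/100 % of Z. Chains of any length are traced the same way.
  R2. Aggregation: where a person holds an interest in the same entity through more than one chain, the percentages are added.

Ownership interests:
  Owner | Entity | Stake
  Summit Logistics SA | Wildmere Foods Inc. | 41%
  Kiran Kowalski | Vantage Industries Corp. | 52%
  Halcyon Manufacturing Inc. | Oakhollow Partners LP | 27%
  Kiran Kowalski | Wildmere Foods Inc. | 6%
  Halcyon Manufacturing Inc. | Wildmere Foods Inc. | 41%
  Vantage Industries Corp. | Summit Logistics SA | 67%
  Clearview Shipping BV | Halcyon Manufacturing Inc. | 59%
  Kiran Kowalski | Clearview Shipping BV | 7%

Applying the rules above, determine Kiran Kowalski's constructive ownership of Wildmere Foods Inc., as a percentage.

21.9777%

Chain via Clearview Shipping BV → Halcyon Manufacturing Inc. (R1): 7% × 59% × 41% = 1.6933% of Wildmere Foods Inc.
Chain via Vantage Industries Corp. → Summit Logistics SA (R1): 52% × 67% × 41% = 14.2844% of Wildmere Foods Inc.
Direct interest in Wildmere Foods Inc: 6%.
Aggregating (R2): 1.6933% + 14.2844% + 6% = 21.9777%.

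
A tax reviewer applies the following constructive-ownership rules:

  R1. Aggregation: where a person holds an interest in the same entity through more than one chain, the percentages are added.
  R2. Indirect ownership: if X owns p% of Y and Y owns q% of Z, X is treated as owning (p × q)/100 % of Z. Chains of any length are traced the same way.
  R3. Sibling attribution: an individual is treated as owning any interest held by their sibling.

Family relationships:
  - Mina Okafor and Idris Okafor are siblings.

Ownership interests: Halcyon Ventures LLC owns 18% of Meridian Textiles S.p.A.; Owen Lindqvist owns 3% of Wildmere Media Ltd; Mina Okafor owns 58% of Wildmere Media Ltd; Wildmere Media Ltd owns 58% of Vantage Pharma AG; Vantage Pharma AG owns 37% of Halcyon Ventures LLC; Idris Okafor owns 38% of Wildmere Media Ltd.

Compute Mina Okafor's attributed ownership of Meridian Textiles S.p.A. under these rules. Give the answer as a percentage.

By sibling attribution (R3), Mina Okafor is treated as also owning Idris Okafor's interest in Wildmere Media Ltd, giving 58% + 38% = 96%.
Chain via Wildmere Media Ltd → Vantage Pharma AG → Halcyon Ventures LLC (R2): 96% × 58% × 37% × 18% = 3.708288% of Meridian Textiles S.p.A.

3.708288%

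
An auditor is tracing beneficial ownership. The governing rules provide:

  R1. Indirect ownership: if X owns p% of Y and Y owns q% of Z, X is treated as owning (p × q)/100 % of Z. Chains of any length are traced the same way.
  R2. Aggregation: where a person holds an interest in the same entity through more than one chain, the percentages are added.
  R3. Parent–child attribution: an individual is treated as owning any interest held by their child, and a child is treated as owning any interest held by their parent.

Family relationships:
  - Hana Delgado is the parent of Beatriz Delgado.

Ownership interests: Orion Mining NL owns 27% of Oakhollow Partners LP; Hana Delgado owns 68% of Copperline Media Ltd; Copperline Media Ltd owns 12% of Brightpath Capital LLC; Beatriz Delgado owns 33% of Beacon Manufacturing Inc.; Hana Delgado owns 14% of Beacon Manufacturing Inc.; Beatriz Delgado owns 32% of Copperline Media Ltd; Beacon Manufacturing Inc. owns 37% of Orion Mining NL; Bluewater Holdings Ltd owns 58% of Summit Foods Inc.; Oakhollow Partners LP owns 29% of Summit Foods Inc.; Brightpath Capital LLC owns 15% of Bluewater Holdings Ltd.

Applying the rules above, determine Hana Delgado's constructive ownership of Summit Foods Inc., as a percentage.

By parent–child attribution (R3), Hana Delgado is treated as also owning Beatriz Delgado's interest in Copperline Media Ltd, giving 68% + 32% = 100%.
By parent–child attribution (R3), Hana Delgado is treated as also owning Beatriz Delgado's interest in Beacon Manufacturing Inc, giving 14% + 33% = 47%.
Chain via Copperline Media Ltd → Brightpath Capital LLC → Bluewater Holdings Ltd (R1): 100% × 12% × 15% × 58% = 1.044% of Summit Foods Inc.
Chain via Beacon Manufacturing Inc. → Orion Mining NL → Oakhollow Partners LP (R1): 47% × 37% × 27% × 29% = 1.361637% of Summit Foods Inc.
Aggregating (R2): 1.044% + 1.361637% = 2.405637%.

2.405637%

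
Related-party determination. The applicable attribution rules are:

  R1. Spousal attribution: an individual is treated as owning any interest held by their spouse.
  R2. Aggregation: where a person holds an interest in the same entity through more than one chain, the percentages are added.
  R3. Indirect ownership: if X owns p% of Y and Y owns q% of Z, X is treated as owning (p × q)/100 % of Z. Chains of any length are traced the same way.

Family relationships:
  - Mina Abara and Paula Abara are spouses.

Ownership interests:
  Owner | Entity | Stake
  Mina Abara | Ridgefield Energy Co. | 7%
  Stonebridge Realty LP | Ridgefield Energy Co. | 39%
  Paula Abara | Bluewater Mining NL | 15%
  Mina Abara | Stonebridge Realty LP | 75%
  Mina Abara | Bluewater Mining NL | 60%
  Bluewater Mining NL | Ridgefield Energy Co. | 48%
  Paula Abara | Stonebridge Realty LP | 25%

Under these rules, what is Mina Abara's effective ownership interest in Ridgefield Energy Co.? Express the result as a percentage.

82%

By spousal attribution (R1), Mina Abara is treated as also owning Paula Abara's interest in Bluewater Mining NL, giving 60% + 15% = 75%.
By spousal attribution (R1), Mina Abara is treated as also owning Paula Abara's interest in Stonebridge Realty LP, giving 75% + 25% = 100%.
Chain via Bluewater Mining NL (R3): 75% × 48% = 36% of Ridgefield Energy Co.
Chain via Stonebridge Realty LP (R3): 100% × 39% = 39% of Ridgefield Energy Co.
Direct interest in Ridgefield Energy Co: 7%.
Aggregating (R2): 36% + 39% + 7% = 82%.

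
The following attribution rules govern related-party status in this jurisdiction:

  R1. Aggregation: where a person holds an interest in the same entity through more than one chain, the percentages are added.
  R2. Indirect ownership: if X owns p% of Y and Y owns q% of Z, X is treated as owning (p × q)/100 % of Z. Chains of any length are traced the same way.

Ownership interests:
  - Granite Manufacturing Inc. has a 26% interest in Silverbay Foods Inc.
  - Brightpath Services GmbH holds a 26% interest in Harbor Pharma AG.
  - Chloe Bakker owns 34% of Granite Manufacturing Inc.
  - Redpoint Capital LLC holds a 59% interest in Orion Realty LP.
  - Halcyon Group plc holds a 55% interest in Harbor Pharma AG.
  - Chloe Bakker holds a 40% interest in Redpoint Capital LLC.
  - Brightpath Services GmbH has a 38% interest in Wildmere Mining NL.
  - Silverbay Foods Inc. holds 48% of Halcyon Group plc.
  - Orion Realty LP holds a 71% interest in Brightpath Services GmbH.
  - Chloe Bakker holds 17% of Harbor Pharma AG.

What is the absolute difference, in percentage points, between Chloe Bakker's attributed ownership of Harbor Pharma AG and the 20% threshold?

3.69032

Chain via Granite Manufacturing Inc. → Silverbay Foods Inc. → Halcyon Group plc (R2): 34% × 26% × 48% × 55% = 2.33376% of Harbor Pharma AG.
Chain via Redpoint Capital LLC → Orion Realty LP → Brightpath Services GmbH (R2): 40% × 59% × 71% × 26% = 4.35656% of Harbor Pharma AG.
Direct interest in Harbor Pharma AG: 17%.
Aggregating (R1): 2.33376% + 4.35656% + 17% = 23.69032%.
23.69032% exceeds the 20% threshold by 3.69032 percentage points.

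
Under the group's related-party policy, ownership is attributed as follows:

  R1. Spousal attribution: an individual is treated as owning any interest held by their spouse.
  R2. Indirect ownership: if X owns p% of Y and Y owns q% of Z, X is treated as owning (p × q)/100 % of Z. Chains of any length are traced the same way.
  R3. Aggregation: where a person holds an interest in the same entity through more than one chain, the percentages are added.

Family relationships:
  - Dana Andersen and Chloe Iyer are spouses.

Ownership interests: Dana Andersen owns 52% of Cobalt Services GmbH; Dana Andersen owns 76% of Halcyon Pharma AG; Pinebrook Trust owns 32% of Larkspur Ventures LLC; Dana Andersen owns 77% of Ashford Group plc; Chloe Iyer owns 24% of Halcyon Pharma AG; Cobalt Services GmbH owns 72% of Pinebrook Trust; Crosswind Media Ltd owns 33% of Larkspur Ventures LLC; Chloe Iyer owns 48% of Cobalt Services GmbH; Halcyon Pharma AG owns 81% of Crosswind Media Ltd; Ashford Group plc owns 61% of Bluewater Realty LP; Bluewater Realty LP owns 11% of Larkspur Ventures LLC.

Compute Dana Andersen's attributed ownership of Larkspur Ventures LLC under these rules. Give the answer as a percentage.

By spousal attribution (R1), Dana Andersen is treated as also owning Chloe Iyer's interest in Cobalt Services GmbH, giving 52% + 48% = 100%.
By spousal attribution (R1), Dana Andersen is treated as also owning Chloe Iyer's interest in Halcyon Pharma AG, giving 76% + 24% = 100%.
Chain via Cobalt Services GmbH → Pinebrook Trust (R2): 100% × 72% × 32% = 23.04% of Larkspur Ventures LLC.
Chain via Halcyon Pharma AG → Crosswind Media Ltd (R2): 100% × 81% × 33% = 26.73% of Larkspur Ventures LLC.
Chain via Ashford Group plc → Bluewater Realty LP (R2): 77% × 61% × 11% = 5.1667% of Larkspur Ventures LLC.
Aggregating (R3): 23.04% + 26.73% + 5.1667% = 54.9367%.

54.9367%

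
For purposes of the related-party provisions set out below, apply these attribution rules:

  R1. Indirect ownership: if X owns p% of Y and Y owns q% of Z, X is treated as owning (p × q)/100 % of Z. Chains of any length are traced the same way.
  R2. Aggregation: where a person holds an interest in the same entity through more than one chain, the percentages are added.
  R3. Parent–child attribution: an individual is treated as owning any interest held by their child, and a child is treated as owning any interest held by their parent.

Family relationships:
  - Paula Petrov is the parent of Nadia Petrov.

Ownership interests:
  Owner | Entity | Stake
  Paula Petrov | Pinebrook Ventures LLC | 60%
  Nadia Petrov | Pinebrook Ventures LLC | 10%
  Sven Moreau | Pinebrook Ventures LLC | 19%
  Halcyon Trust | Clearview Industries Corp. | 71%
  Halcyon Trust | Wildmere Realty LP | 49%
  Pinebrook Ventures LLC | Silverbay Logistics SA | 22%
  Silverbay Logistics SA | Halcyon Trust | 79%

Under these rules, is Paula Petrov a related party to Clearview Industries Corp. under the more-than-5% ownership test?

By parent–child attribution (R3), Paula Petrov is treated as also owning Nadia Petrov's interest in Pinebrook Ventures LLC, giving 60% + 10% = 70%.
Chain via Pinebrook Ventures LLC → Silverbay Logistics SA → Halcyon Trust (R1): 70% × 22% × 79% × 71% = 8.63786% of Clearview Industries Corp.
8.63786% exceeds the 5% threshold, so Paula is a related party to Clearview Industries Corp.

Yes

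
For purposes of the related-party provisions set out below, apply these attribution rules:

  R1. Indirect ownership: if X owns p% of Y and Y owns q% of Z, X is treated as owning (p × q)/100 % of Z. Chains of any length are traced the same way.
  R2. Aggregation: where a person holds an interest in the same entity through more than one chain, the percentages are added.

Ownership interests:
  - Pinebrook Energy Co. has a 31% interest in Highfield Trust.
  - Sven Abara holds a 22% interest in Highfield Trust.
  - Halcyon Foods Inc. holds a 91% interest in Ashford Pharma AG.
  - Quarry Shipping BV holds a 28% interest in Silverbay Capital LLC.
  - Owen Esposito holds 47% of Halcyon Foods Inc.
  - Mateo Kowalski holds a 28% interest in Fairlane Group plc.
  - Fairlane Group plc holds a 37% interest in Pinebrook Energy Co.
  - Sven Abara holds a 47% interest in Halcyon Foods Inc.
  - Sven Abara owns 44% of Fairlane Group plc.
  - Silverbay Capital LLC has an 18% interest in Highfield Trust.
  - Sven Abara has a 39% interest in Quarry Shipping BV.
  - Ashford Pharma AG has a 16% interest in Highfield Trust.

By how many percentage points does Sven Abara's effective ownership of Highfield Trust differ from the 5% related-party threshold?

Chain via Halcyon Foods Inc. → Ashford Pharma AG (R1): 47% × 91% × 16% = 6.8432% of Highfield Trust.
Chain via Fairlane Group plc → Pinebrook Energy Co. (R1): 44% × 37% × 31% = 5.0468% of Highfield Trust.
Chain via Quarry Shipping BV → Silverbay Capital LLC (R1): 39% × 28% × 18% = 1.9656% of Highfield Trust.
Direct interest in Highfield Trust: 22%.
Aggregating (R2): 6.8432% + 5.0468% + 1.9656% + 22% = 35.8556%.
35.8556% exceeds the 5% threshold by 30.8556 percentage points.

30.8556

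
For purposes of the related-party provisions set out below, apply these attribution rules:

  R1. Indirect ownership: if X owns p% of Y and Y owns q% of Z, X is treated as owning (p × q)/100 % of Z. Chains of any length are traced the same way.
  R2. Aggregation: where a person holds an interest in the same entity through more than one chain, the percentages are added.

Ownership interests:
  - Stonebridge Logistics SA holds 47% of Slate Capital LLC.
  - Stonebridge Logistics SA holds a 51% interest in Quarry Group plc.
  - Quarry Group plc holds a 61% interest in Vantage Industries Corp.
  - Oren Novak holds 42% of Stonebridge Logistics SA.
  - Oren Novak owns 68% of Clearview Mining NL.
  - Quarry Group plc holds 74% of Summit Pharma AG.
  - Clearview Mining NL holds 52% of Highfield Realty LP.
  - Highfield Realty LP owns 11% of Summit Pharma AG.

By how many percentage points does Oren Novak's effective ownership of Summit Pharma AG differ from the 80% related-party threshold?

Chain via Stonebridge Logistics SA → Quarry Group plc (R1): 42% × 51% × 74% = 15.8508% of Summit Pharma AG.
Chain via Clearview Mining NL → Highfield Realty LP (R1): 68% × 52% × 11% = 3.8896% of Summit Pharma AG.
Aggregating (R2): 15.8508% + 3.8896% = 19.7404%.
19.7404% falls short of the 80% threshold by 60.2596 percentage points.

60.2596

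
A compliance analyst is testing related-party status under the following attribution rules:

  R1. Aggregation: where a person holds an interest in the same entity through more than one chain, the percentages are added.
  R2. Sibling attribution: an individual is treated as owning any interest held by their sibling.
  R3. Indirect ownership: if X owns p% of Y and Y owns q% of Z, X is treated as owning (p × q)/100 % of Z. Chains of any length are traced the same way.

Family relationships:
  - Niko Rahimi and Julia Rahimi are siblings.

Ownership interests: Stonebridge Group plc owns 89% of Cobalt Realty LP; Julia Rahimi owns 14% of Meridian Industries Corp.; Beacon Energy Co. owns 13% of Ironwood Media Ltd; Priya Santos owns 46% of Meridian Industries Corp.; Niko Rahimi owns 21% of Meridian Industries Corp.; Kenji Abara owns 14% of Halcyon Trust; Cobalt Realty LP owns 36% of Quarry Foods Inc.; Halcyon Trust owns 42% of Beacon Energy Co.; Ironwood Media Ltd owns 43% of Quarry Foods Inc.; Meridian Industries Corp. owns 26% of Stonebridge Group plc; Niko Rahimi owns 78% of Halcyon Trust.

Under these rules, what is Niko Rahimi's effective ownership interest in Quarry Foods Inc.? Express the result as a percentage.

4.746924%

By sibling attribution (R2), Niko Rahimi is treated as also owning Julia Rahimi's interest in Meridian Industries Corp, giving 21% + 14% = 35%.
Chain via Halcyon Trust → Beacon Energy Co. → Ironwood Media Ltd (R3): 78% × 42% × 13% × 43% = 1.831284% of Quarry Foods Inc.
Chain via Meridian Industries Corp. → Stonebridge Group plc → Cobalt Realty LP (R3): 35% × 26% × 89% × 36% = 2.91564% of Quarry Foods Inc.
Aggregating (R1): 1.831284% + 2.91564% = 4.746924%.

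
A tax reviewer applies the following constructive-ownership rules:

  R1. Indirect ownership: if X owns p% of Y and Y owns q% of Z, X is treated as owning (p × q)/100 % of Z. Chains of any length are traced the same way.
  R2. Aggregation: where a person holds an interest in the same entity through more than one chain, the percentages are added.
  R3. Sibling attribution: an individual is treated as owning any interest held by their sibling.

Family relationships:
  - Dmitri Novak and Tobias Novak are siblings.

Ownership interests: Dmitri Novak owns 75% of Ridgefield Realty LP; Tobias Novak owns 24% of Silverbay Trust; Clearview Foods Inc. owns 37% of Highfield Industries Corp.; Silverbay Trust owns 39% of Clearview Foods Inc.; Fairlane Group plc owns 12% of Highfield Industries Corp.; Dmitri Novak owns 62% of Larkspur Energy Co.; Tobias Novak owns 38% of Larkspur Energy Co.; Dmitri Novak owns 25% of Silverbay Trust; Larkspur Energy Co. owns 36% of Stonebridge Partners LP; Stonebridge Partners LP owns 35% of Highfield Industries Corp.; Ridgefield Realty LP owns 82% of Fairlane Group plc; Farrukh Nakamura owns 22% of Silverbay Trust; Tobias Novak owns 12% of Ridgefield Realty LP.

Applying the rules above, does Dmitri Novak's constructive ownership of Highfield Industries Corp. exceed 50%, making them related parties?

By sibling attribution (R3), Dmitri Novak is treated as also owning Tobias Novak's interest in Silverbay Trust, giving 25% + 24% = 49%.
By sibling attribution (R3), Dmitri Novak is treated as also owning Tobias Novak's interest in Larkspur Energy Co, giving 62% + 38% = 100%.
By sibling attribution (R3), Dmitri Novak is treated as also owning Tobias Novak's interest in Ridgefield Realty LP, giving 75% + 12% = 87%.
Chain via Silverbay Trust → Clearview Foods Inc. (R1): 49% × 39% × 37% = 7.0707% of Highfield Industries Corp.
Chain via Larkspur Energy Co. → Stonebridge Partners LP (R1): 100% × 36% × 35% = 12.6% of Highfield Industries Corp.
Chain via Ridgefield Realty LP → Fairlane Group plc (R1): 87% × 82% × 12% = 8.5608% of Highfield Industries Corp.
Aggregating (R2): 7.0707% + 12.6% + 8.5608% = 28.2315%.
28.2315% does not exceed the 50% threshold, so Dmitri is not a related party to Highfield Industries Corp.

No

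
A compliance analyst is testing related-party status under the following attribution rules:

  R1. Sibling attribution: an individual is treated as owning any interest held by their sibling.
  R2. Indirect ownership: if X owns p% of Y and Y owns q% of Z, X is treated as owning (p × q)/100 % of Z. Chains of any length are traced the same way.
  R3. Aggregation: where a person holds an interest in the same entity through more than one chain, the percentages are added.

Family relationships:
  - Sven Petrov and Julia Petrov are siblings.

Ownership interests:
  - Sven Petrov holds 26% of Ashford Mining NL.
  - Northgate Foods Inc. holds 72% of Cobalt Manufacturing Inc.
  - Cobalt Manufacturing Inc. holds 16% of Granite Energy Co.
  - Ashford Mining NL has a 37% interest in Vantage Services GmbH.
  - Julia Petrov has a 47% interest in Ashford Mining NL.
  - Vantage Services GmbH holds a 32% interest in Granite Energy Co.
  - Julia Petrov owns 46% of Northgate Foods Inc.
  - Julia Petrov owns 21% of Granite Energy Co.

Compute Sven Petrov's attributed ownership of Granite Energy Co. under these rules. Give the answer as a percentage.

By sibling attribution (R1), Sven Petrov is treated as also owning Julia Petrov's interest in Ashford Mining NL, giving 26% + 47% = 73%.
By sibling attribution (R1), Sven Petrov is treated as owning Julia Petrov's 46% interest in Northgate Foods Inc.
By sibling attribution (R1), Sven Petrov is treated as owning Julia Petrov's 21% interest in Granite Energy Co.
Chain via Ashford Mining NL → Vantage Services GmbH (R2): 73% × 37% × 32% = 8.6432% of Granite Energy Co.
Chain via Northgate Foods Inc. → Cobalt Manufacturing Inc. (R2): 46% × 72% × 16% = 5.2992% of Granite Energy Co.
Direct interest in Granite Energy Co: 21%.
Aggregating (R3): 8.6432% + 5.2992% + 21% = 34.9424%.

34.9424%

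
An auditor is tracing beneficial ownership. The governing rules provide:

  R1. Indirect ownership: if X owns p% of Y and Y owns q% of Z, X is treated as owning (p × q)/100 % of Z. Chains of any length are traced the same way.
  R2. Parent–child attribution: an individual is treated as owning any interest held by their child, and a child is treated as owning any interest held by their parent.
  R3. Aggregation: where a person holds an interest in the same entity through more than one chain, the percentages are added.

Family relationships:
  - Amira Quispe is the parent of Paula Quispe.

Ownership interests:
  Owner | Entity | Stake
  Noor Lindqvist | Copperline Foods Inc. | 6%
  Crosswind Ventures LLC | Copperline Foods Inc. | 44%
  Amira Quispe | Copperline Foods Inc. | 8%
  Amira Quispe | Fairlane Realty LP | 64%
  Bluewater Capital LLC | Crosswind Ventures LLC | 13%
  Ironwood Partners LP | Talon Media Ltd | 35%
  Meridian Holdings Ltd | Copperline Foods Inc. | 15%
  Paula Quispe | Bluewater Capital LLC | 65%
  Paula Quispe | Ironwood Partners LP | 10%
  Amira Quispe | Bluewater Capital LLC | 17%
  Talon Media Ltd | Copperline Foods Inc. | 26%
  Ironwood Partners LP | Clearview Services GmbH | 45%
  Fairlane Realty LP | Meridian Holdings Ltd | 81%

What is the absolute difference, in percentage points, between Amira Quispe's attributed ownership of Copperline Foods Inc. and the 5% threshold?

By parent–child attribution (R2), Amira Quispe is treated as also owning Paula Quispe's interest in Bluewater Capital LLC, giving 17% + 65% = 82%.
By parent–child attribution (R2), Amira Quispe is treated as owning Paula Quispe's 10% interest in Ironwood Partners LP.
Chain via Fairlane Realty LP → Meridian Holdings Ltd (R1): 64% × 81% × 15% = 7.776% of Copperline Foods Inc.
Chain via Bluewater Capital LLC → Crosswind Ventures LLC (R1): 82% × 13% × 44% = 4.6904% of Copperline Foods Inc.
Direct interest in Copperline Foods Inc: 8%.
Chain via Ironwood Partners LP → Talon Media Ltd (R1): 10% × 35% × 26% = 0.91% of Copperline Foods Inc.
Aggregating (R3): 7.776% + 4.6904% + 8% + 0.91% = 21.3764%.
21.3764% exceeds the 5% threshold by 16.3764 percentage points.

16.3764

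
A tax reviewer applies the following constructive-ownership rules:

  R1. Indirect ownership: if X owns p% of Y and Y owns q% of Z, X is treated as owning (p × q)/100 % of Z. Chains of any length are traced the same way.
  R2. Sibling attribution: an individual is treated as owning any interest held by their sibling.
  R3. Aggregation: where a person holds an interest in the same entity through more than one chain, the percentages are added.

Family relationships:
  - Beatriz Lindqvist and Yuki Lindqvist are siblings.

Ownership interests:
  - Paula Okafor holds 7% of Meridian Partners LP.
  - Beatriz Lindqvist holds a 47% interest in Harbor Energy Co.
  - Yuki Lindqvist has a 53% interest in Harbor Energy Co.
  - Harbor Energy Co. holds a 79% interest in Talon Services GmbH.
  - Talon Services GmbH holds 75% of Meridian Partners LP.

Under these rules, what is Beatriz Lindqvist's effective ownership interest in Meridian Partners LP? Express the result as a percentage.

By sibling attribution (R2), Beatriz Lindqvist is treated as also owning Yuki Lindqvist's interest in Harbor Energy Co, giving 47% + 53% = 100%.
Chain via Harbor Energy Co. → Talon Services GmbH (R1): 100% × 79% × 75% = 59.25% of Meridian Partners LP.

59.25%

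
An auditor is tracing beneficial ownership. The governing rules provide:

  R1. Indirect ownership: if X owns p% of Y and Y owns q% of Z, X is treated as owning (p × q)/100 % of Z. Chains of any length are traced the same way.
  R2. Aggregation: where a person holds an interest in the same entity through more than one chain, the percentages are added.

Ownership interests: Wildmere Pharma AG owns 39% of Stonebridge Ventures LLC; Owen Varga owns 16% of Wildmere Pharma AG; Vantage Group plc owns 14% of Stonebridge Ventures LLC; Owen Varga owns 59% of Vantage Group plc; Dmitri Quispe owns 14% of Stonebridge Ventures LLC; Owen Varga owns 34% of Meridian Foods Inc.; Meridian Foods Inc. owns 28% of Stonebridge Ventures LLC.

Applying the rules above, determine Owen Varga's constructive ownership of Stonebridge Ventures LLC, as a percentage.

24.02%

Chain via Meridian Foods Inc. (R1): 34% × 28% = 9.52% of Stonebridge Ventures LLC.
Chain via Vantage Group plc (R1): 59% × 14% = 8.26% of Stonebridge Ventures LLC.
Chain via Wildmere Pharma AG (R1): 16% × 39% = 6.24% of Stonebridge Ventures LLC.
Aggregating (R2): 9.52% + 8.26% + 6.24% = 24.02%.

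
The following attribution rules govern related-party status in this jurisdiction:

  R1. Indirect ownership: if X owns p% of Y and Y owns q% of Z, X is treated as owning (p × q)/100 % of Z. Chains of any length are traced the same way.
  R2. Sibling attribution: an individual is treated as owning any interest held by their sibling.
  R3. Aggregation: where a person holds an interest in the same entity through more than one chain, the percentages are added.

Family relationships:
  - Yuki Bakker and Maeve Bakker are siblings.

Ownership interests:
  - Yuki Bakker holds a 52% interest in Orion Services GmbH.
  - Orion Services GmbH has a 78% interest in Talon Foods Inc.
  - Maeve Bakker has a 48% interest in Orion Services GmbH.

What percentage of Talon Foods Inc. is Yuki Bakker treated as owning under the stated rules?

By sibling attribution (R2), Yuki Bakker is treated as also owning Maeve Bakker's interest in Orion Services GmbH, giving 52% + 48% = 100%.
Chain via Orion Services GmbH (R1): 100% × 78% = 78% of Talon Foods Inc.

78%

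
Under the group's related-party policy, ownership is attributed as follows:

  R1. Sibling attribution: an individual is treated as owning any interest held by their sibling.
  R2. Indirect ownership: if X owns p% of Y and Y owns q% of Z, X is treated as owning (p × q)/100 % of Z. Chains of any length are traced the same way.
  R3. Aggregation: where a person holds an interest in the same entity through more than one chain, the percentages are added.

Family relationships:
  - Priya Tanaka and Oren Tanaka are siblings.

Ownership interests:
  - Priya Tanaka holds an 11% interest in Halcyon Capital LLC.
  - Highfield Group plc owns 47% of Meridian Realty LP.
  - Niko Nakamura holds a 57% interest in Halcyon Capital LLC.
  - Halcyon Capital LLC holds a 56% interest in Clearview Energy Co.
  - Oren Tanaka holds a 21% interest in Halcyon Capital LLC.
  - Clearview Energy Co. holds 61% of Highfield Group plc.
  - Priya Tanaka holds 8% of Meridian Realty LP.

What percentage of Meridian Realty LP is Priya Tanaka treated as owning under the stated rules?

13.137664%

By sibling attribution (R1), Priya Tanaka is treated as also owning Oren Tanaka's interest in Halcyon Capital LLC, giving 11% + 21% = 32%.
Chain via Halcyon Capital LLC → Clearview Energy Co. → Highfield Group plc (R2): 32% × 56% × 61% × 47% = 5.137664% of Meridian Realty LP.
Direct interest in Meridian Realty LP: 8%.
Aggregating (R3): 5.137664% + 8% = 13.137664%.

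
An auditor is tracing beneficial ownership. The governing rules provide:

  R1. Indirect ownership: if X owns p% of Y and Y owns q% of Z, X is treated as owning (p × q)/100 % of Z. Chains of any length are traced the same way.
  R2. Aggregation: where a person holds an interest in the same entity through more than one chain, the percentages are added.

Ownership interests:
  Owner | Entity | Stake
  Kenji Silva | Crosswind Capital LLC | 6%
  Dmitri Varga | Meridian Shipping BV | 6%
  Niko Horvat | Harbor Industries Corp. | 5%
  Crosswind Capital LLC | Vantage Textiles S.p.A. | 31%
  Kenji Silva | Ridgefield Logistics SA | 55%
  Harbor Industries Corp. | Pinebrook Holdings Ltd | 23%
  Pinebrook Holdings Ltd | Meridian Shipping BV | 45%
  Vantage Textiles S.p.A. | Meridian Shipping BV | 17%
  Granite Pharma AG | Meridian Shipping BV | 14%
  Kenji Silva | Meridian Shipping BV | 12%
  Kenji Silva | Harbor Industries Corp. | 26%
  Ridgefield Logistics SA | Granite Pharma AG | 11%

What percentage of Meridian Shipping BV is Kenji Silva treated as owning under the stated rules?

15.8542%

Chain via Crosswind Capital LLC → Vantage Textiles S.p.A. (R1): 6% × 31% × 17% = 0.3162% of Meridian Shipping BV.
Chain via Harbor Industries Corp. → Pinebrook Holdings Ltd (R1): 26% × 23% × 45% = 2.691% of Meridian Shipping BV.
Chain via Ridgefield Logistics SA → Granite Pharma AG (R1): 55% × 11% × 14% = 0.847% of Meridian Shipping BV.
Direct interest in Meridian Shipping BV: 12%.
Aggregating (R2): 0.3162% + 2.691% + 0.847% + 12% = 15.8542%.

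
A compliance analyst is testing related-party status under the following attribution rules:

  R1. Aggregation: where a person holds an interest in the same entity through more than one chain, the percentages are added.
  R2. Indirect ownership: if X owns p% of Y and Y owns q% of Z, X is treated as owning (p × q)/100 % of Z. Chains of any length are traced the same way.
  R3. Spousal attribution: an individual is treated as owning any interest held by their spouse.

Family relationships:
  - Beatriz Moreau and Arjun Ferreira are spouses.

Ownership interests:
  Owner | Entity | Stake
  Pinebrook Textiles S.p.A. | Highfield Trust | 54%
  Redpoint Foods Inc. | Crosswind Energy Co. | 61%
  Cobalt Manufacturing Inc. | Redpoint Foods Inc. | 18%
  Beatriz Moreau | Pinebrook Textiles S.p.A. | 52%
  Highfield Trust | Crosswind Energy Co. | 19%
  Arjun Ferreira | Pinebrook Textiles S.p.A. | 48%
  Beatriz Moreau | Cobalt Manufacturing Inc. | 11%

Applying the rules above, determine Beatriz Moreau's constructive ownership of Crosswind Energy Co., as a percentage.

By spousal attribution (R3), Beatriz Moreau is treated as also owning Arjun Ferreira's interest in Pinebrook Textiles S.p.A, giving 52% + 48% = 100%.
Chain via Pinebrook Textiles S.p.A. → Highfield Trust (R2): 100% × 54% × 19% = 10.26% of Crosswind Energy Co.
Chain via Cobalt Manufacturing Inc. → Redpoint Foods Inc. (R2): 11% × 18% × 61% = 1.2078% of Crosswind Energy Co.
Aggregating (R1): 10.26% + 1.2078% = 11.4678%.

11.4678%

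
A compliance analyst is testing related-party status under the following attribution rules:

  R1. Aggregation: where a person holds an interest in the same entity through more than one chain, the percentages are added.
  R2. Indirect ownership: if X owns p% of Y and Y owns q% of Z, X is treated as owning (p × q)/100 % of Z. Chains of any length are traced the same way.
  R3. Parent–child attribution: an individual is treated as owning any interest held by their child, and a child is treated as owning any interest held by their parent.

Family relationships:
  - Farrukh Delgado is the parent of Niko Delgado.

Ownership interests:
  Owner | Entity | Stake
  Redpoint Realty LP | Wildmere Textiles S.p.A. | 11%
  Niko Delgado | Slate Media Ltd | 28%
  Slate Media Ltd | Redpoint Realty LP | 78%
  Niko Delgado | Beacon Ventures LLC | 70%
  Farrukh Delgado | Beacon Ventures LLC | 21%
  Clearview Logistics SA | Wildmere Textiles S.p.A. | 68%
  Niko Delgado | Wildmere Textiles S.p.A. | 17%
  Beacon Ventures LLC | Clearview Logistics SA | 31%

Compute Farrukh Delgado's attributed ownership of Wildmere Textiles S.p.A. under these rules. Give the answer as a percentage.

38.5852%

By parent–child attribution (R3), Farrukh Delgado is treated as also owning Niko Delgado's interest in Beacon Ventures LLC, giving 21% + 70% = 91%.
By parent–child attribution (R3), Farrukh Delgado is treated as owning Niko Delgado's 28% interest in Slate Media Ltd.
By parent–child attribution (R3), Farrukh Delgado is treated as owning Niko Delgado's 17% interest in Wildmere Textiles S.p.A.
Chain via Beacon Ventures LLC → Clearview Logistics SA (R2): 91% × 31% × 68% = 19.1828% of Wildmere Textiles S.p.A.
Chain via Slate Media Ltd → Redpoint Realty LP (R2): 28% × 78% × 11% = 2.4024% of Wildmere Textiles S.p.A.
Direct interest in Wildmere Textiles S.p.A: 17%.
Aggregating (R1): 19.1828% + 2.4024% + 17% = 38.5852%.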